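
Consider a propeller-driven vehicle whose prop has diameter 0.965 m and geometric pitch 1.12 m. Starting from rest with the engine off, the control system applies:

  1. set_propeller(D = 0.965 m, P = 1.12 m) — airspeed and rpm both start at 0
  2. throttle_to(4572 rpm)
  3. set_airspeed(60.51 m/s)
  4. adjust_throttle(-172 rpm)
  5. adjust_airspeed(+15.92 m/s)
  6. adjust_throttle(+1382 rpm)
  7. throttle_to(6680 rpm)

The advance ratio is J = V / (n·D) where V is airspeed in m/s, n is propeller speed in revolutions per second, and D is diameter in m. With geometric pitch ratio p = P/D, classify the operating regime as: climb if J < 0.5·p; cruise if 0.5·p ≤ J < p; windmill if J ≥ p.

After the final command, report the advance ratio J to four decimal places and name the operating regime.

set_propeller: D = 0.965 m, P = 1.12 m (p = P/D = 1.160622); state ← (V=0, rpm=0)
throttle_to(4572): rpm ← 4572
set_airspeed(60.51): V ← 60.51 m/s
adjust_throttle(-172): rpm ← 4572 -172 = 4400
adjust_airspeed(+15.92): V ← 60.51 +15.92 = 76.43 m/s
adjust_throttle(+1382): rpm ← 4400 +1382 = 5782
throttle_to(6680): rpm ← 6680
final state: V = 76.43 m/s, rpm = 6680 → n = rpm/60 = 111.333333 rev/s
J = V / (n·D) = 76.43 / (111.333333 × 0.965) = 0.711396
regime bands: climb J<0.5803 | cruise [0.5803, 1.1606) | windmill J≥1.1606
J = 0.7114 → cruise

J = 0.7114, regime = cruise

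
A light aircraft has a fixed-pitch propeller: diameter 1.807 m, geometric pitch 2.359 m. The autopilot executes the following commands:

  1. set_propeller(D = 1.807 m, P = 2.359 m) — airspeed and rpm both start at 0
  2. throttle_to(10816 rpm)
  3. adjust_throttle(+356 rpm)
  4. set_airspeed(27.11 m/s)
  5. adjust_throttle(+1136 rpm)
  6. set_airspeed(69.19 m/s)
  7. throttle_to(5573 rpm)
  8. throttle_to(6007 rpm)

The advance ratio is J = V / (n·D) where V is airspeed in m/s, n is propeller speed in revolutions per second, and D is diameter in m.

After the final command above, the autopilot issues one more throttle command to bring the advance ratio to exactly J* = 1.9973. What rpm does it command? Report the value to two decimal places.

set_propeller: D = 1.807 m, P = 2.359 m (p = P/D = 1.305479); state ← (V=0, rpm=0)
throttle_to(10816): rpm ← 10816
adjust_throttle(+356): rpm ← 10816 +356 = 11172
set_airspeed(27.11): V ← 27.11 m/s
adjust_throttle(+1136): rpm ← 11172 +1136 = 12308
set_airspeed(69.19): V ← 69.19 m/s
throttle_to(5573): rpm ← 5573
throttle_to(6007): rpm ← 6007
final state: V = 69.19 m/s, rpm = 6007 → n = rpm/60 = 100.116667 rev/s
target J* = 1.9973; solve J* = V/(n·D) for n: n = V/(J*·D) = 69.19/(1.9973 × 1.807) = 19.170872 rev/s
rpm = 60·n = 1150.252343

rpm = 1150.25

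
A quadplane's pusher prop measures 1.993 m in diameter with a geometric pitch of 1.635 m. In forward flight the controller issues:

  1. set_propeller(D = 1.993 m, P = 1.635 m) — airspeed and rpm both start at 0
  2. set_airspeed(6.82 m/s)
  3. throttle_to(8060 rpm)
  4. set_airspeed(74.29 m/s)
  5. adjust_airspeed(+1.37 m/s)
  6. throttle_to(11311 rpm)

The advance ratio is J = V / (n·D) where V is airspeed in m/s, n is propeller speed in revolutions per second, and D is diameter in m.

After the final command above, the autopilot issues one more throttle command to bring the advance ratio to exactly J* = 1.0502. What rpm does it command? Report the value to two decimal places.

rpm = 2168.89

set_propeller: D = 1.993 m, P = 1.635 m (p = P/D = 0.820371); state ← (V=0, rpm=0)
set_airspeed(6.82): V ← 6.82 m/s
throttle_to(8060): rpm ← 8060
set_airspeed(74.29): V ← 74.29 m/s
adjust_airspeed(+1.37): V ← 74.29 +1.37 = 75.66 m/s
throttle_to(11311): rpm ← 11311
final state: V = 75.66 m/s, rpm = 11311 → n = rpm/60 = 188.516667 rev/s
target J* = 1.0502; solve J* = V/(n·D) for n: n = V/(J*·D) = 75.66/(1.0502 × 1.993) = 36.148229 rev/s
rpm = 60·n = 2168.893737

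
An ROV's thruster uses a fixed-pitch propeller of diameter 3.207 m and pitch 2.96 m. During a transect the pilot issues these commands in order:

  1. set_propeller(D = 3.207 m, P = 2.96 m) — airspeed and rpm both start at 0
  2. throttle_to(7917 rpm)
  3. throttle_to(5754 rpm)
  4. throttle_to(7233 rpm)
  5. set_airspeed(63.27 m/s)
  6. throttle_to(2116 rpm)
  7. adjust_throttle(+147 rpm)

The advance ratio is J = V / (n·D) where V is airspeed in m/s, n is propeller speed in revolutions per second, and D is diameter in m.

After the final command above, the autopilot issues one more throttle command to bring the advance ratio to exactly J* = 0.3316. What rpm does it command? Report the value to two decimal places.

rpm = 3569.73

set_propeller: D = 3.207 m, P = 2.96 m (p = P/D = 0.922981); state ← (V=0, rpm=0)
throttle_to(7917): rpm ← 7917
throttle_to(5754): rpm ← 5754
throttle_to(7233): rpm ← 7233
set_airspeed(63.27): V ← 63.27 m/s
throttle_to(2116): rpm ← 2116
adjust_throttle(+147): rpm ← 2116 +147 = 2263
final state: V = 63.27 m/s, rpm = 2263 → n = rpm/60 = 37.716667 rev/s
target J* = 0.3316; solve J* = V/(n·D) for n: n = V/(J*·D) = 63.27/(0.3316 × 3.207) = 59.495532 rev/s
rpm = 60·n = 3569.731923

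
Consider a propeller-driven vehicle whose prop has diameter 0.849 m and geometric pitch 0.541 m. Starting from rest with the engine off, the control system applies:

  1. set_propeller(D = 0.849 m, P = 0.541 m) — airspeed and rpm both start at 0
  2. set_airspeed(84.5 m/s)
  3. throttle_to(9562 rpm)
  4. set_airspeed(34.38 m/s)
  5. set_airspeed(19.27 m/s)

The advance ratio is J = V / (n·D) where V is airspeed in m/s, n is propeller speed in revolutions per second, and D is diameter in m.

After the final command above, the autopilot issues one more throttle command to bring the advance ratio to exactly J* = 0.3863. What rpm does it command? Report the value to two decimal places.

set_propeller: D = 0.849 m, P = 0.541 m (p = P/D = 0.637220); state ← (V=0, rpm=0)
set_airspeed(84.5): V ← 84.5 m/s
throttle_to(9562): rpm ← 9562
set_airspeed(34.38): V ← 34.38 m/s
set_airspeed(19.27): V ← 19.27 m/s
final state: V = 19.27 m/s, rpm = 9562 → n = rpm/60 = 159.366667 rev/s
target J* = 0.3863; solve J* = V/(n·D) for n: n = V/(J*·D) = 19.27/(0.3863 × 0.849) = 58.755607 rev/s
rpm = 60·n = 3525.336412

rpm = 3525.34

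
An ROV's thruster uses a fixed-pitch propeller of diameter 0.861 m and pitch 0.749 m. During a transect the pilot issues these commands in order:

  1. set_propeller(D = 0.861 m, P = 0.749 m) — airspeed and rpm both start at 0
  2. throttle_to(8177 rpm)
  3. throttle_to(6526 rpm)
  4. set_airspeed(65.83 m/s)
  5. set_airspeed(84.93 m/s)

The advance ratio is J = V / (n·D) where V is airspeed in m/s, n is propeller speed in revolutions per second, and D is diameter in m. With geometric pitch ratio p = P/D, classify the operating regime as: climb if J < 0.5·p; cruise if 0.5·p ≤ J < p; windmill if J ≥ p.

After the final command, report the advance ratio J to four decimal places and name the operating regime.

set_propeller: D = 0.861 m, P = 0.749 m (p = P/D = 0.869919); state ← (V=0, rpm=0)
throttle_to(8177): rpm ← 8177
throttle_to(6526): rpm ← 6526
set_airspeed(65.83): V ← 65.83 m/s
set_airspeed(84.93): V ← 84.93 m/s
final state: V = 84.93 m/s, rpm = 6526 → n = rpm/60 = 108.766667 rev/s
J = V / (n·D) = 84.93 / (108.766667 × 0.861) = 0.906906
regime bands: climb J<0.4350 | cruise [0.4350, 0.8699) | windmill J≥0.8699
J = 0.9069 → windmill

J = 0.9069, regime = windmill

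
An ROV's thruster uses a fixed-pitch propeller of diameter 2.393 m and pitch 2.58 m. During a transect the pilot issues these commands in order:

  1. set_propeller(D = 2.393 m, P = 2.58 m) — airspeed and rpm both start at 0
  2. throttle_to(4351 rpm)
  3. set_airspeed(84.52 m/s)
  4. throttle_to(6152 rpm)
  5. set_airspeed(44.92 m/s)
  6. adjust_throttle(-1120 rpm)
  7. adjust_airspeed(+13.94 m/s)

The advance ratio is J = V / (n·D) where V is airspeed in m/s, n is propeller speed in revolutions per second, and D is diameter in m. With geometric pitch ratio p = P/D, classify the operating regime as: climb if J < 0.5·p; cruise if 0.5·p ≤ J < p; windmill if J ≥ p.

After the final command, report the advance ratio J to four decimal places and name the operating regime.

J = 0.2933, regime = climb

set_propeller: D = 2.393 m, P = 2.58 m (p = P/D = 1.078145); state ← (V=0, rpm=0)
throttle_to(4351): rpm ← 4351
set_airspeed(84.52): V ← 84.52 m/s
throttle_to(6152): rpm ← 6152
set_airspeed(44.92): V ← 44.92 m/s
adjust_throttle(-1120): rpm ← 6152 -1120 = 5032
adjust_airspeed(+13.94): V ← 44.92 +13.94 = 58.86 m/s
final state: V = 58.86 m/s, rpm = 5032 → n = rpm/60 = 83.866667 rev/s
J = V / (n·D) = 58.86 / (83.866667 × 2.393) = 0.293284
regime bands: climb J<0.5391 | cruise [0.5391, 1.0781) | windmill J≥1.0781
J = 0.2933 → climb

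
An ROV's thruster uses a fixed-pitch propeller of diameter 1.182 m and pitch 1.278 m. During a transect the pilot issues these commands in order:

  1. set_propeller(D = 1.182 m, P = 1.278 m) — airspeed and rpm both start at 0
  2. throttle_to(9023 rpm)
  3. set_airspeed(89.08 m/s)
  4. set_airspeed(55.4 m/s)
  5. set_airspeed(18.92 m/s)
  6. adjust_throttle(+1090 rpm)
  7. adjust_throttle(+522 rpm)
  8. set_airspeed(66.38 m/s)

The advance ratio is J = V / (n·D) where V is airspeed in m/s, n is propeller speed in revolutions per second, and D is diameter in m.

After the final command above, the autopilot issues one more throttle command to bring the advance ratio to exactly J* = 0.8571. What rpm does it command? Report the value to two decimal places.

rpm = 3931.33

set_propeller: D = 1.182 m, P = 1.278 m (p = P/D = 1.081218); state ← (V=0, rpm=0)
throttle_to(9023): rpm ← 9023
set_airspeed(89.08): V ← 89.08 m/s
set_airspeed(55.4): V ← 55.4 m/s
set_airspeed(18.92): V ← 18.92 m/s
adjust_throttle(+1090): rpm ← 9023 +1090 = 10113
adjust_throttle(+522): rpm ← 10113 +522 = 10635
set_airspeed(66.38): V ← 66.38 m/s
final state: V = 66.38 m/s, rpm = 10635 → n = rpm/60 = 177.250000 rev/s
target J* = 0.8571; solve J* = V/(n·D) for n: n = V/(J*·D) = 66.38/(0.8571 × 1.182) = 65.522171 rev/s
rpm = 60·n = 3931.330238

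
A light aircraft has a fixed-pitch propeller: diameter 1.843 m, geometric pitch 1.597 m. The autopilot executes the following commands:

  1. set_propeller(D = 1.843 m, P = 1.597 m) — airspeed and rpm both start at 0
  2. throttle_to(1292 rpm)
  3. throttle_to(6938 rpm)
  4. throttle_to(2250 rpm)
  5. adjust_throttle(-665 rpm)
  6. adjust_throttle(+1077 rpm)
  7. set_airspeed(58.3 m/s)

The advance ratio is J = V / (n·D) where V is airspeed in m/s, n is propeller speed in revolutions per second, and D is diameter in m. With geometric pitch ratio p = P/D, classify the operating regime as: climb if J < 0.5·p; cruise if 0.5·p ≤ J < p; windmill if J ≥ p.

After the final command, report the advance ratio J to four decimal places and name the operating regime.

J = 0.7130, regime = cruise

set_propeller: D = 1.843 m, P = 1.597 m (p = P/D = 0.866522); state ← (V=0, rpm=0)
throttle_to(1292): rpm ← 1292
throttle_to(6938): rpm ← 6938
throttle_to(2250): rpm ← 2250
adjust_throttle(-665): rpm ← 2250 -665 = 1585
adjust_throttle(+1077): rpm ← 1585 +1077 = 2662
set_airspeed(58.3): V ← 58.3 m/s
final state: V = 58.3 m/s, rpm = 2662 → n = rpm/60 = 44.366667 rev/s
J = V / (n·D) = 58.3 / (44.366667 × 1.843) = 0.712995
regime bands: climb J<0.4333 | cruise [0.4333, 0.8665) | windmill J≥0.8665
J = 0.7130 → cruise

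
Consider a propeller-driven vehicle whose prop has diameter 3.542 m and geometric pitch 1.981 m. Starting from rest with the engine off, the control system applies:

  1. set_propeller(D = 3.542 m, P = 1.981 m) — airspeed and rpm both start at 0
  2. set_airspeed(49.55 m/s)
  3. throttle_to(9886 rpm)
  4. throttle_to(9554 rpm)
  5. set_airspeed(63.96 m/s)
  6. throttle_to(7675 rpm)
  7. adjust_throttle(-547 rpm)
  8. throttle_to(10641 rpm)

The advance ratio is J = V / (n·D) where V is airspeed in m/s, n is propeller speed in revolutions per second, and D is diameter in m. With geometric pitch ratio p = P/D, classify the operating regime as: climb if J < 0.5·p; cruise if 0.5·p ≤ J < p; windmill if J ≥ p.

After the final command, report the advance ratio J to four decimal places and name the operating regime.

set_propeller: D = 3.542 m, P = 1.981 m (p = P/D = 0.559289); state ← (V=0, rpm=0)
set_airspeed(49.55): V ← 49.55 m/s
throttle_to(9886): rpm ← 9886
throttle_to(9554): rpm ← 9554
set_airspeed(63.96): V ← 63.96 m/s
throttle_to(7675): rpm ← 7675
adjust_throttle(-547): rpm ← 7675 -547 = 7128
throttle_to(10641): rpm ← 10641
final state: V = 63.96 m/s, rpm = 10641 → n = rpm/60 = 177.350000 rev/s
J = V / (n·D) = 63.96 / (177.350000 × 3.542) = 0.101819
regime bands: climb J<0.2796 | cruise [0.2796, 0.5593) | windmill J≥0.5593
J = 0.1018 → climb

J = 0.1018, regime = climb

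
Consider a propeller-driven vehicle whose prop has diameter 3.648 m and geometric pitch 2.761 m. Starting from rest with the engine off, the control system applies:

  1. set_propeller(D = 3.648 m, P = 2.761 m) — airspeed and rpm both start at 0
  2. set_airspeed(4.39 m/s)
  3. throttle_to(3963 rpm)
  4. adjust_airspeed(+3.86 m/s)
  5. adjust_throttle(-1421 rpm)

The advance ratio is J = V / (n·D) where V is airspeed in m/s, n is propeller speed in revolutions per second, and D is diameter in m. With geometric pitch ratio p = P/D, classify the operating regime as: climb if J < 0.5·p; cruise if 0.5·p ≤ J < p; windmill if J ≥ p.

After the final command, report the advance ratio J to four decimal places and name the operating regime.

J = 0.0534, regime = climb

set_propeller: D = 3.648 m, P = 2.761 m (p = P/D = 0.756853); state ← (V=0, rpm=0)
set_airspeed(4.39): V ← 4.39 m/s
throttle_to(3963): rpm ← 3963
adjust_airspeed(+3.86): V ← 4.39 +3.86 = 8.25 m/s
adjust_throttle(-1421): rpm ← 3963 -1421 = 2542
final state: V = 8.25 m/s, rpm = 2542 → n = rpm/60 = 42.366667 rev/s
J = V / (n·D) = 8.25 / (42.366667 × 3.648) = 0.053380
regime bands: climb J<0.3784 | cruise [0.3784, 0.7569) | windmill J≥0.7569
J = 0.0534 → climb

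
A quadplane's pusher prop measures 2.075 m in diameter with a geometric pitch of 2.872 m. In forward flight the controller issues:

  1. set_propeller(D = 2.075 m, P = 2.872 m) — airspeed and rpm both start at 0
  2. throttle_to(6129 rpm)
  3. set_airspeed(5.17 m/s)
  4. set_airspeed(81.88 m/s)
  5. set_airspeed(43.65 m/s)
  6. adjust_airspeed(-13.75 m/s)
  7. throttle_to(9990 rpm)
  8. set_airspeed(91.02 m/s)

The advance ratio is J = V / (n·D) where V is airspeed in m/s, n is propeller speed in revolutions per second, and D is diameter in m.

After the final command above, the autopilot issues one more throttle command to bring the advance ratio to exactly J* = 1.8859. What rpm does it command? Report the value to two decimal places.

rpm = 1395.57

set_propeller: D = 2.075 m, P = 2.872 m (p = P/D = 1.384096); state ← (V=0, rpm=0)
throttle_to(6129): rpm ← 6129
set_airspeed(5.17): V ← 5.17 m/s
set_airspeed(81.88): V ← 81.88 m/s
set_airspeed(43.65): V ← 43.65 m/s
adjust_airspeed(-13.75): V ← 43.65 -13.75 = 29.9 m/s
throttle_to(9990): rpm ← 9990
set_airspeed(91.02): V ← 91.02 m/s
final state: V = 91.02 m/s, rpm = 9990 → n = rpm/60 = 166.500000 rev/s
target J* = 1.8859; solve J* = V/(n·D) for n: n = V/(J*·D) = 91.02/(1.8859 × 2.075) = 23.259484 rev/s
rpm = 60·n = 1395.569020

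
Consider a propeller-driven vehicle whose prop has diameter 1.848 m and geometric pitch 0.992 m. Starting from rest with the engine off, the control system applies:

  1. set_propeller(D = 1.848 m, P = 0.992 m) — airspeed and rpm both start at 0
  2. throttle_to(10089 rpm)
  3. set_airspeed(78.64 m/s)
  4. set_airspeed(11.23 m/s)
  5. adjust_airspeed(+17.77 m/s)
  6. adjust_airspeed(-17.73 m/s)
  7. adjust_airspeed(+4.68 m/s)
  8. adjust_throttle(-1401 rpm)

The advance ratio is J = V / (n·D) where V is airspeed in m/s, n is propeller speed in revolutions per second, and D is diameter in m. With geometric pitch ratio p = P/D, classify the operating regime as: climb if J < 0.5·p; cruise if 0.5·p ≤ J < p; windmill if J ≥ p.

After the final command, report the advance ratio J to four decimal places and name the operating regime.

set_propeller: D = 1.848 m, P = 0.992 m (p = P/D = 0.536797); state ← (V=0, rpm=0)
throttle_to(10089): rpm ← 10089
set_airspeed(78.64): V ← 78.64 m/s
set_airspeed(11.23): V ← 11.23 m/s
adjust_airspeed(+17.77): V ← 11.23 +17.77 = 29 m/s
adjust_airspeed(-17.73): V ← 29 -17.73 = 11.27 m/s
adjust_airspeed(+4.68): V ← 11.27 +4.68 = 15.95 m/s
adjust_throttle(-1401): rpm ← 10089 -1401 = 8688
final state: V = 15.95 m/s, rpm = 8688 → n = rpm/60 = 144.800000 rev/s
J = V / (n·D) = 15.95 / (144.800000 × 1.848) = 0.059606
regime bands: climb J<0.2684 | cruise [0.2684, 0.5368) | windmill J≥0.5368
J = 0.0596 → climb

J = 0.0596, regime = climb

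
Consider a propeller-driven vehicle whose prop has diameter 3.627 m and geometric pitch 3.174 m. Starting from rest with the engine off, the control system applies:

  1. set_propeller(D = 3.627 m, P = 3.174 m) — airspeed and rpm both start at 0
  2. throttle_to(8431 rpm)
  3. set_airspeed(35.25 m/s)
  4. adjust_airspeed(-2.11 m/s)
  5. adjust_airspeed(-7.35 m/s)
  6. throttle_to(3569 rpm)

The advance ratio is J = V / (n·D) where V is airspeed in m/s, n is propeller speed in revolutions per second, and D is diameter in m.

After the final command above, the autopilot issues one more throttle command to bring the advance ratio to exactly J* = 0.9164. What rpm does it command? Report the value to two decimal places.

set_propeller: D = 3.627 m, P = 3.174 m (p = P/D = 0.875103); state ← (V=0, rpm=0)
throttle_to(8431): rpm ← 8431
set_airspeed(35.25): V ← 35.25 m/s
adjust_airspeed(-2.11): V ← 35.25 -2.11 = 33.14 m/s
adjust_airspeed(-7.35): V ← 33.14 -7.35 = 25.79 m/s
throttle_to(3569): rpm ← 3569
final state: V = 25.79 m/s, rpm = 3569 → n = rpm/60 = 59.483333 rev/s
target J* = 0.9164; solve J* = V/(n·D) for n: n = V/(J*·D) = 25.79/(0.9164 × 3.627) = 7.759231 rev/s
rpm = 60·n = 465.553886

rpm = 465.55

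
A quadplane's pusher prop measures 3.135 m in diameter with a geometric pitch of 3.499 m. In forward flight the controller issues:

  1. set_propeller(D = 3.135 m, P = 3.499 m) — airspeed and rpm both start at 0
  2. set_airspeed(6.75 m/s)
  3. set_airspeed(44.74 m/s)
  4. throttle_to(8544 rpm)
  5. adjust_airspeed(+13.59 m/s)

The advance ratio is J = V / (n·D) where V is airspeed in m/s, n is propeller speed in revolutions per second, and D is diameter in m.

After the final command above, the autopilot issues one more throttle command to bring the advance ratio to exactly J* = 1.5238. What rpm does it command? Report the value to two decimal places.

rpm = 732.62

set_propeller: D = 3.135 m, P = 3.499 m (p = P/D = 1.116108); state ← (V=0, rpm=0)
set_airspeed(6.75): V ← 6.75 m/s
set_airspeed(44.74): V ← 44.74 m/s
throttle_to(8544): rpm ← 8544
adjust_airspeed(+13.59): V ← 44.74 +13.59 = 58.33 m/s
final state: V = 58.33 m/s, rpm = 8544 → n = rpm/60 = 142.400000 rev/s
target J* = 1.5238; solve J* = V/(n·D) for n: n = V/(J*·D) = 58.33/(1.5238 × 3.135) = 12.210304 rev/s
rpm = 60·n = 732.618215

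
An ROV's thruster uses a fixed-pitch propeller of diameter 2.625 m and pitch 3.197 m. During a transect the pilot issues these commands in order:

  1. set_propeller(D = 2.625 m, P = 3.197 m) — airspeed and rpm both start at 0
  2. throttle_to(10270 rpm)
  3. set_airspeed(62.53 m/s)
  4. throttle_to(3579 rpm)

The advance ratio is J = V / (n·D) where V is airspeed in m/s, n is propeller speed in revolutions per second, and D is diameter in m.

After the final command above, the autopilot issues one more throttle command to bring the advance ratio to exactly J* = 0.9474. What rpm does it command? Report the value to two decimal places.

rpm = 1508.61

set_propeller: D = 2.625 m, P = 3.197 m (p = P/D = 1.217905); state ← (V=0, rpm=0)
throttle_to(10270): rpm ← 10270
set_airspeed(62.53): V ← 62.53 m/s
throttle_to(3579): rpm ← 3579
final state: V = 62.53 m/s, rpm = 3579 → n = rpm/60 = 59.650000 rev/s
target J* = 0.9474; solve J* = V/(n·D) for n: n = V/(J*·D) = 62.53/(0.9474 × 2.625) = 25.143501 rev/s
rpm = 60·n = 1508.610030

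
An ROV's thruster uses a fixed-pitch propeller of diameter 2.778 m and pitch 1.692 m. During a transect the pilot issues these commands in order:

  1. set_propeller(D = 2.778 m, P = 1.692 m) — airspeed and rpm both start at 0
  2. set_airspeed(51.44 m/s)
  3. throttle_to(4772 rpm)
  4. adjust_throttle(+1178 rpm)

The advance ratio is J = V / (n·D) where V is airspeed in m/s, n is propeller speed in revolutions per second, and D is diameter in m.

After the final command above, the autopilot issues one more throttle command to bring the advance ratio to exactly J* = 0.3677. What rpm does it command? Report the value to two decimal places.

set_propeller: D = 2.778 m, P = 1.692 m (p = P/D = 0.609071); state ← (V=0, rpm=0)
set_airspeed(51.44): V ← 51.44 m/s
throttle_to(4772): rpm ← 4772
adjust_throttle(+1178): rpm ← 4772 +1178 = 5950
final state: V = 51.44 m/s, rpm = 5950 → n = rpm/60 = 99.166667 rev/s
target J* = 0.3677; solve J* = V/(n·D) for n: n = V/(J*·D) = 51.44/(0.3677 × 2.778) = 50.358767 rev/s
rpm = 60·n = 3021.526023

rpm = 3021.53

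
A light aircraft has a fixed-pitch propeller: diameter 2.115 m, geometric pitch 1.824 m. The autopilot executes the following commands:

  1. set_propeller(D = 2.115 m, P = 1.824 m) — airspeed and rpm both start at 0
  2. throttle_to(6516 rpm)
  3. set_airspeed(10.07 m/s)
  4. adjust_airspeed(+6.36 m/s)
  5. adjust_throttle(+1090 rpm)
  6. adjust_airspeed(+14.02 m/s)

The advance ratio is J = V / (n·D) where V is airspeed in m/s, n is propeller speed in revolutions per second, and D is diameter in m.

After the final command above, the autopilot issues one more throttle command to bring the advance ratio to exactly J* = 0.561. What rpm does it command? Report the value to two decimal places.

rpm = 1539.80

set_propeller: D = 2.115 m, P = 1.824 m (p = P/D = 0.862411); state ← (V=0, rpm=0)
throttle_to(6516): rpm ← 6516
set_airspeed(10.07): V ← 10.07 m/s
adjust_airspeed(+6.36): V ← 10.07 +6.36 = 16.43 m/s
adjust_throttle(+1090): rpm ← 6516 +1090 = 7606
adjust_airspeed(+14.02): V ← 16.43 +14.02 = 30.45 m/s
final state: V = 30.45 m/s, rpm = 7606 → n = rpm/60 = 126.766667 rev/s
target J* = 0.561; solve J* = V/(n·D) for n: n = V/(J*·D) = 30.45/(0.561 × 2.115) = 25.663392 rev/s
rpm = 60·n = 1539.803542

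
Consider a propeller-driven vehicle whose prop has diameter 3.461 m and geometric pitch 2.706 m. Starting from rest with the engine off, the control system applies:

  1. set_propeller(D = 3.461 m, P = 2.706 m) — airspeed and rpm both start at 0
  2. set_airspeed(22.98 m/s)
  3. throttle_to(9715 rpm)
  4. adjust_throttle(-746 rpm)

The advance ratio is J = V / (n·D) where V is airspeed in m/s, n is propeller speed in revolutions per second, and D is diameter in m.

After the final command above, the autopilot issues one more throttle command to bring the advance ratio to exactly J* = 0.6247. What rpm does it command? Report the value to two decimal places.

rpm = 637.72

set_propeller: D = 3.461 m, P = 2.706 m (p = P/D = 0.781855); state ← (V=0, rpm=0)
set_airspeed(22.98): V ← 22.98 m/s
throttle_to(9715): rpm ← 9715
adjust_throttle(-746): rpm ← 9715 -746 = 8969
final state: V = 22.98 m/s, rpm = 8969 → n = rpm/60 = 149.483333 rev/s
target J* = 0.6247; solve J* = V/(n·D) for n: n = V/(J*·D) = 22.98/(0.6247 × 3.461) = 10.628621 rev/s
rpm = 60·n = 637.717257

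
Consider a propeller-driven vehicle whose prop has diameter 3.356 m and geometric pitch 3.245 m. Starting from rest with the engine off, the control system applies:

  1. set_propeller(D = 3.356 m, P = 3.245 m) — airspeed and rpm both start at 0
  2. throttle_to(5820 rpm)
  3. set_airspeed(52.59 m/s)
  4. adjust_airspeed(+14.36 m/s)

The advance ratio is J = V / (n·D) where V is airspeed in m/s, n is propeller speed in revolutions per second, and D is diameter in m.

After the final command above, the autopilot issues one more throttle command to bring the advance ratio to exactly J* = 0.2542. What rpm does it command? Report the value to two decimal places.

set_propeller: D = 3.356 m, P = 3.245 m (p = P/D = 0.966925); state ← (V=0, rpm=0)
throttle_to(5820): rpm ← 5820
set_airspeed(52.59): V ← 52.59 m/s
adjust_airspeed(+14.36): V ← 52.59 +14.36 = 66.95 m/s
final state: V = 66.95 m/s, rpm = 5820 → n = rpm/60 = 97.000000 rev/s
target J* = 0.2542; solve J* = V/(n·D) for n: n = V/(J*·D) = 66.95/(0.2542 × 3.356) = 78.478932 rev/s
rpm = 60·n = 4708.735907

rpm = 4708.74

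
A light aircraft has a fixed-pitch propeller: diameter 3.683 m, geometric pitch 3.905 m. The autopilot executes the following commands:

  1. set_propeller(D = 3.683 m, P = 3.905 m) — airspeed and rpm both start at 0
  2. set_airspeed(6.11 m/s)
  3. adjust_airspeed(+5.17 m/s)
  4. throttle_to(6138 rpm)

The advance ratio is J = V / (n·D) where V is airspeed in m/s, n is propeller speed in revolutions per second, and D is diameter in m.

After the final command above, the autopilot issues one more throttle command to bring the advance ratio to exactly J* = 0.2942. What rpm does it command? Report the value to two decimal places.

rpm = 624.62

set_propeller: D = 3.683 m, P = 3.905 m (p = P/D = 1.060277); state ← (V=0, rpm=0)
set_airspeed(6.11): V ← 6.11 m/s
adjust_airspeed(+5.17): V ← 6.11 +5.17 = 11.28 m/s
throttle_to(6138): rpm ← 6138
final state: V = 11.28 m/s, rpm = 6138 → n = rpm/60 = 102.300000 rev/s
target J* = 0.2942; solve J* = V/(n·D) for n: n = V/(J*·D) = 11.28/(0.2942 × 3.683) = 10.410335 rev/s
rpm = 60·n = 624.620110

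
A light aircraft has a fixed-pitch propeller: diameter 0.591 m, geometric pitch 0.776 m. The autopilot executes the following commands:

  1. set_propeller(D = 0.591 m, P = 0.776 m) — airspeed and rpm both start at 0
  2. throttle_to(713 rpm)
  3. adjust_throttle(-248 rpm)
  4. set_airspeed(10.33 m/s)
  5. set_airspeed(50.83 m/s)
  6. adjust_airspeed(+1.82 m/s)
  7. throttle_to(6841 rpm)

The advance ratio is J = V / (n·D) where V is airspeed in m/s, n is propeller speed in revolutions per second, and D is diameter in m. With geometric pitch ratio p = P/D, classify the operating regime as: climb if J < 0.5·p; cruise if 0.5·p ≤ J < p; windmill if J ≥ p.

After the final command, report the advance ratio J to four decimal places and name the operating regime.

J = 0.7813, regime = cruise

set_propeller: D = 0.591 m, P = 0.776 m (p = P/D = 1.313029); state ← (V=0, rpm=0)
throttle_to(713): rpm ← 713
adjust_throttle(-248): rpm ← 713 -248 = 465
set_airspeed(10.33): V ← 10.33 m/s
set_airspeed(50.83): V ← 50.83 m/s
adjust_airspeed(+1.82): V ← 50.83 +1.82 = 52.65 m/s
throttle_to(6841): rpm ← 6841
final state: V = 52.65 m/s, rpm = 6841 → n = rpm/60 = 114.016667 rev/s
J = V / (n·D) = 52.65 / (114.016667 × 0.591) = 0.781344
regime bands: climb J<0.6565 | cruise [0.6565, 1.3130) | windmill J≥1.3130
J = 0.7813 → cruise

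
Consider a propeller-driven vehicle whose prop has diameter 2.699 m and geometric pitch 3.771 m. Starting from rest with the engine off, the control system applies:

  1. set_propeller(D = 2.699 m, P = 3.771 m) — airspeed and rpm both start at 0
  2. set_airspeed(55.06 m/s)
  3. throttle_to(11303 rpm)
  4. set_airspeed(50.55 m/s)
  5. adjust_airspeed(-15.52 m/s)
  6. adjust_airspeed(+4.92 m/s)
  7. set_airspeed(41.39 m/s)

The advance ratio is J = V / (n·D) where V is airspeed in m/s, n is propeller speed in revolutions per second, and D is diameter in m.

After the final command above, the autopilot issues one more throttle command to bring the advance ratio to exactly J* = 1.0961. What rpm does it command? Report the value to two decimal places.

set_propeller: D = 2.699 m, P = 3.771 m (p = P/D = 1.397184); state ← (V=0, rpm=0)
set_airspeed(55.06): V ← 55.06 m/s
throttle_to(11303): rpm ← 11303
set_airspeed(50.55): V ← 50.55 m/s
adjust_airspeed(-15.52): V ← 50.55 -15.52 = 35.03 m/s
adjust_airspeed(+4.92): V ← 35.03 +4.92 = 39.95 m/s
set_airspeed(41.39): V ← 41.39 m/s
final state: V = 41.39 m/s, rpm = 11303 → n = rpm/60 = 188.383333 rev/s
target J* = 1.0961; solve J* = V/(n·D) for n: n = V/(J*·D) = 41.39/(1.0961 × 2.699) = 13.990794 rev/s
rpm = 60·n = 839.447644

rpm = 839.45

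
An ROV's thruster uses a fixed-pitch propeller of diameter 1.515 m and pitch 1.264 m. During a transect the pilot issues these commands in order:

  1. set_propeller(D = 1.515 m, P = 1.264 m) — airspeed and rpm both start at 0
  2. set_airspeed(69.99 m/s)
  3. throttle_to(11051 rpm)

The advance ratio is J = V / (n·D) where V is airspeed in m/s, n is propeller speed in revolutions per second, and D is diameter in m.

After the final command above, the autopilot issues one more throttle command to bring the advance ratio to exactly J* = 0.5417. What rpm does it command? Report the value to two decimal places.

rpm = 5117.00

set_propeller: D = 1.515 m, P = 1.264 m (p = P/D = 0.834323); state ← (V=0, rpm=0)
set_airspeed(69.99): V ← 69.99 m/s
throttle_to(11051): rpm ← 11051
final state: V = 69.99 m/s, rpm = 11051 → n = rpm/60 = 184.183333 rev/s
target J* = 0.5417; solve J* = V/(n·D) for n: n = V/(J*·D) = 69.99/(0.5417 × 1.515) = 85.283404 rev/s
rpm = 60·n = 5117.004224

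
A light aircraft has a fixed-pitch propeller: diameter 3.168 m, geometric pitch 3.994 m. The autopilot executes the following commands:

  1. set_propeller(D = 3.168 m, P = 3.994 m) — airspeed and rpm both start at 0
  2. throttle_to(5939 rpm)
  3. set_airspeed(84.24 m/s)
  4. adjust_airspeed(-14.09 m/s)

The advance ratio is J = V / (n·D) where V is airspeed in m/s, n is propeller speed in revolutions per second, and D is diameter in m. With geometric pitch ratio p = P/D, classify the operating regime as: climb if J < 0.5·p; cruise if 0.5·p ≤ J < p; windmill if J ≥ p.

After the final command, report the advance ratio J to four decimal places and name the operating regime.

set_propeller: D = 3.168 m, P = 3.994 m (p = P/D = 1.260732); state ← (V=0, rpm=0)
throttle_to(5939): rpm ← 5939
set_airspeed(84.24): V ← 84.24 m/s
adjust_airspeed(-14.09): V ← 84.24 -14.09 = 70.15 m/s
final state: V = 70.15 m/s, rpm = 5939 → n = rpm/60 = 98.983333 rev/s
J = V / (n·D) = 70.15 / (98.983333 × 3.168) = 0.223707
regime bands: climb J<0.6304 | cruise [0.6304, 1.2607) | windmill J≥1.2607
J = 0.2237 → climb

J = 0.2237, regime = climb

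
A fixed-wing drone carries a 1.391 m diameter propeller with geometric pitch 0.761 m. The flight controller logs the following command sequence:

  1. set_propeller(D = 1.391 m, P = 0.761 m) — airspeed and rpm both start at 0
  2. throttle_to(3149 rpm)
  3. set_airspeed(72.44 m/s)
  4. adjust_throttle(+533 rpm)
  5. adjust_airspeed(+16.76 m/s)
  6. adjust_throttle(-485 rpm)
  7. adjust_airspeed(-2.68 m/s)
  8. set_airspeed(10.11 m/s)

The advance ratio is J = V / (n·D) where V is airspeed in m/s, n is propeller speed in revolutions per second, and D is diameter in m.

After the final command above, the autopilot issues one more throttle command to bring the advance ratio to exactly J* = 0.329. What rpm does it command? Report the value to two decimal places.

set_propeller: D = 1.391 m, P = 0.761 m (p = P/D = 0.547088); state ← (V=0, rpm=0)
throttle_to(3149): rpm ← 3149
set_airspeed(72.44): V ← 72.44 m/s
adjust_throttle(+533): rpm ← 3149 +533 = 3682
adjust_airspeed(+16.76): V ← 72.44 +16.76 = 89.2 m/s
adjust_throttle(-485): rpm ← 3682 -485 = 3197
adjust_airspeed(-2.68): V ← 89.2 -2.68 = 86.52 m/s
set_airspeed(10.11): V ← 10.11 m/s
final state: V = 10.11 m/s, rpm = 3197 → n = rpm/60 = 53.283333 rev/s
target J* = 0.329; solve J* = V/(n·D) for n: n = V/(J*·D) = 10.11/(0.329 × 1.391) = 22.091649 rev/s
rpm = 60·n = 1325.498919

rpm = 1325.50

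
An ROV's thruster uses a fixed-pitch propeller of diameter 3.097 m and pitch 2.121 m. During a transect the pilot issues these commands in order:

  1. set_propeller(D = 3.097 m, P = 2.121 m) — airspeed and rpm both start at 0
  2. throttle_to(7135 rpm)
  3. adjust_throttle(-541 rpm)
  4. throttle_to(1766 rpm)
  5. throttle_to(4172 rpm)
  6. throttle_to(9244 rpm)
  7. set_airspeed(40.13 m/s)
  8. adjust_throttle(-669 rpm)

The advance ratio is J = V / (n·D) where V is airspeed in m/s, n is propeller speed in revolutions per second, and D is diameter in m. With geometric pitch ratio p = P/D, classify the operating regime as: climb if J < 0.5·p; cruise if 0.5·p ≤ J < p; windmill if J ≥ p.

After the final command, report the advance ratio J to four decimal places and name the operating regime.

J = 0.0907, regime = climb

set_propeller: D = 3.097 m, P = 2.121 m (p = P/D = 0.684856); state ← (V=0, rpm=0)
throttle_to(7135): rpm ← 7135
adjust_throttle(-541): rpm ← 7135 -541 = 6594
throttle_to(1766): rpm ← 1766
throttle_to(4172): rpm ← 4172
throttle_to(9244): rpm ← 9244
set_airspeed(40.13): V ← 40.13 m/s
adjust_throttle(-669): rpm ← 9244 -669 = 8575
final state: V = 40.13 m/s, rpm = 8575 → n = rpm/60 = 142.916667 rev/s
J = V / (n·D) = 40.13 / (142.916667 × 3.097) = 0.090666
regime bands: climb J<0.3424 | cruise [0.3424, 0.6849) | windmill J≥0.6849
J = 0.0907 → climb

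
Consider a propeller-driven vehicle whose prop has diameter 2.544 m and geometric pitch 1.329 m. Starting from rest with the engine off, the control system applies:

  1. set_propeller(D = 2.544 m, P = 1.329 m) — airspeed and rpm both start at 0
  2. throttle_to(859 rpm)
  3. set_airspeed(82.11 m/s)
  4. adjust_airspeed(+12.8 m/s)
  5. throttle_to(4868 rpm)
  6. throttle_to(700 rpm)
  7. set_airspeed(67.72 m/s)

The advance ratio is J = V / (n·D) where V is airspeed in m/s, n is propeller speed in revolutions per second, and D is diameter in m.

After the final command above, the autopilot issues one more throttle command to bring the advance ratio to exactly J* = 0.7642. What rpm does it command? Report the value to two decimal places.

rpm = 2089.99

set_propeller: D = 2.544 m, P = 1.329 m (p = P/D = 0.522406); state ← (V=0, rpm=0)
throttle_to(859): rpm ← 859
set_airspeed(82.11): V ← 82.11 m/s
adjust_airspeed(+12.8): V ← 82.11 +12.8 = 94.91 m/s
throttle_to(4868): rpm ← 4868
throttle_to(700): rpm ← 700
set_airspeed(67.72): V ← 67.72 m/s
final state: V = 67.72 m/s, rpm = 700 → n = rpm/60 = 11.666667 rev/s
target J* = 0.7642; solve J* = V/(n·D) for n: n = V/(J*·D) = 67.72/(0.7642 × 2.544) = 34.833155 rev/s
rpm = 60·n = 2089.989285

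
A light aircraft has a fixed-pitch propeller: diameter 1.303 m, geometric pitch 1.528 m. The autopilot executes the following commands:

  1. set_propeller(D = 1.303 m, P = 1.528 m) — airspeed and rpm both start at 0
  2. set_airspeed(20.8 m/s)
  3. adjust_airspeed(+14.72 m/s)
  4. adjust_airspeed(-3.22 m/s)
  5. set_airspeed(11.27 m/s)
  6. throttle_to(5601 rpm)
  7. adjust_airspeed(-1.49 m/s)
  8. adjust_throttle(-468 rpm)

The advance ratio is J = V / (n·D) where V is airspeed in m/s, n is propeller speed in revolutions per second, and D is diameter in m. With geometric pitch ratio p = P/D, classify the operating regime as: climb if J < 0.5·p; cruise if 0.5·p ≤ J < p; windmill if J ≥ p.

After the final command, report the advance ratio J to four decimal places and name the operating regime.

set_propeller: D = 1.303 m, P = 1.528 m (p = P/D = 1.172678); state ← (V=0, rpm=0)
set_airspeed(20.8): V ← 20.8 m/s
adjust_airspeed(+14.72): V ← 20.8 +14.72 = 35.52 m/s
adjust_airspeed(-3.22): V ← 35.52 -3.22 = 32.3 m/s
set_airspeed(11.27): V ← 11.27 m/s
throttle_to(5601): rpm ← 5601
adjust_airspeed(-1.49): V ← 11.27 -1.49 = 9.78 m/s
adjust_throttle(-468): rpm ← 5601 -468 = 5133
final state: V = 9.78 m/s, rpm = 5133 → n = rpm/60 = 85.550000 rev/s
J = V / (n·D) = 9.78 / (85.550000 × 1.303) = 0.087735
regime bands: climb J<0.5863 | cruise [0.5863, 1.1727) | windmill J≥1.1727
J = 0.0877 → climb

J = 0.0877, regime = climb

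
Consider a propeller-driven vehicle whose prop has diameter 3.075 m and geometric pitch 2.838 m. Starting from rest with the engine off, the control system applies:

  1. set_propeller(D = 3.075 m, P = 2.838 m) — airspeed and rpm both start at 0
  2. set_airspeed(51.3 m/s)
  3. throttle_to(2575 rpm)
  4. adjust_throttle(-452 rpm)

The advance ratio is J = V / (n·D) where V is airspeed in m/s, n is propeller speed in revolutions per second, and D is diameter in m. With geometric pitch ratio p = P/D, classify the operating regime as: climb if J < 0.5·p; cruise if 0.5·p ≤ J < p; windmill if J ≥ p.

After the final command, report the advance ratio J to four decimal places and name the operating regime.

J = 0.4715, regime = cruise

set_propeller: D = 3.075 m, P = 2.838 m (p = P/D = 0.922927); state ← (V=0, rpm=0)
set_airspeed(51.3): V ← 51.3 m/s
throttle_to(2575): rpm ← 2575
adjust_throttle(-452): rpm ← 2575 -452 = 2123
final state: V = 51.3 m/s, rpm = 2123 → n = rpm/60 = 35.383333 rev/s
J = V / (n·D) = 51.3 / (35.383333 × 3.075) = 0.471491
regime bands: climb J<0.4615 | cruise [0.4615, 0.9229) | windmill J≥0.9229
J = 0.4715 → cruise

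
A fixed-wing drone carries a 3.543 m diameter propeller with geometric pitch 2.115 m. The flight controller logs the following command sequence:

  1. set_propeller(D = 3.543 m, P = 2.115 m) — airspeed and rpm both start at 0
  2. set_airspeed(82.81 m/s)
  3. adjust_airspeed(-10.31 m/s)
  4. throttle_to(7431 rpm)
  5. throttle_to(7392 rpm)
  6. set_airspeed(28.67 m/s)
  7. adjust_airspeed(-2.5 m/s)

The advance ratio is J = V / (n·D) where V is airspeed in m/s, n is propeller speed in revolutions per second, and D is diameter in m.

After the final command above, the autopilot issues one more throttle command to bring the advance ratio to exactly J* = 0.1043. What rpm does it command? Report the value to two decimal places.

set_propeller: D = 3.543 m, P = 2.115 m (p = P/D = 0.596952); state ← (V=0, rpm=0)
set_airspeed(82.81): V ← 82.81 m/s
adjust_airspeed(-10.31): V ← 82.81 -10.31 = 72.5 m/s
throttle_to(7431): rpm ← 7431
throttle_to(7392): rpm ← 7392
set_airspeed(28.67): V ← 28.67 m/s
adjust_airspeed(-2.5): V ← 28.67 -2.5 = 26.17 m/s
final state: V = 26.17 m/s, rpm = 7392 → n = rpm/60 = 123.200000 rev/s
target J* = 0.1043; solve J* = V/(n·D) for n: n = V/(J*·D) = 26.17/(0.1043 × 3.543) = 70.818751 rev/s
rpm = 60·n = 4249.125049

rpm = 4249.13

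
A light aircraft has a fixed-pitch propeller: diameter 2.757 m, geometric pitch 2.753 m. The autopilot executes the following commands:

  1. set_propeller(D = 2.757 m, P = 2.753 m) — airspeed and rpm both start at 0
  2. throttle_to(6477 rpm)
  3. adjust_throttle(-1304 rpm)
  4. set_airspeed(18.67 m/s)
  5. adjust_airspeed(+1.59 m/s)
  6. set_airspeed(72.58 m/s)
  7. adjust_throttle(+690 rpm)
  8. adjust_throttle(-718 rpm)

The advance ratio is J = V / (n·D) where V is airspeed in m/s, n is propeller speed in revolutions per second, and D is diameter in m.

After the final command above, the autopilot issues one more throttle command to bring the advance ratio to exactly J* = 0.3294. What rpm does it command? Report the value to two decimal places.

set_propeller: D = 2.757 m, P = 2.753 m (p = P/D = 0.998549); state ← (V=0, rpm=0)
throttle_to(6477): rpm ← 6477
adjust_throttle(-1304): rpm ← 6477 -1304 = 5173
set_airspeed(18.67): V ← 18.67 m/s
adjust_airspeed(+1.59): V ← 18.67 +1.59 = 20.26 m/s
set_airspeed(72.58): V ← 72.58 m/s
adjust_throttle(+690): rpm ← 5173 +690 = 5863
adjust_throttle(-718): rpm ← 5863 -718 = 5145
final state: V = 72.58 m/s, rpm = 5145 → n = rpm/60 = 85.750000 rev/s
target J* = 0.3294; solve J* = V/(n·D) for n: n = V/(J*·D) = 72.58/(0.3294 × 2.757) = 79.920208 rev/s
rpm = 60·n = 4795.212451

rpm = 4795.21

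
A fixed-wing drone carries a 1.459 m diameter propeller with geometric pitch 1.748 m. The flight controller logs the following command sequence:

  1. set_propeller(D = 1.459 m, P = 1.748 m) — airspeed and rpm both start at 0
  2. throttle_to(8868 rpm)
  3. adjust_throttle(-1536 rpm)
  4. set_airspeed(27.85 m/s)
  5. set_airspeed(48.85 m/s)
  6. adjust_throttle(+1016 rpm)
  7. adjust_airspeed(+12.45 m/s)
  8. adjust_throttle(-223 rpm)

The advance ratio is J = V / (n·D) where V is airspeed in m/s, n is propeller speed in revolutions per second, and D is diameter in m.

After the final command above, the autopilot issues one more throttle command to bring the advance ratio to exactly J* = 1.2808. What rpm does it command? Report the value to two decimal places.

rpm = 1968.23

set_propeller: D = 1.459 m, P = 1.748 m (p = P/D = 1.198081); state ← (V=0, rpm=0)
throttle_to(8868): rpm ← 8868
adjust_throttle(-1536): rpm ← 8868 -1536 = 7332
set_airspeed(27.85): V ← 27.85 m/s
set_airspeed(48.85): V ← 48.85 m/s
adjust_throttle(+1016): rpm ← 7332 +1016 = 8348
adjust_airspeed(+12.45): V ← 48.85 +12.45 = 61.3 m/s
adjust_throttle(-223): rpm ← 8348 -223 = 8125
final state: V = 61.3 m/s, rpm = 8125 → n = rpm/60 = 135.416667 rev/s
target J* = 1.2808; solve J* = V/(n·D) for n: n = V/(J*·D) = 61.3/(1.2808 × 1.459) = 32.803778 rev/s
rpm = 60·n = 1968.226678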